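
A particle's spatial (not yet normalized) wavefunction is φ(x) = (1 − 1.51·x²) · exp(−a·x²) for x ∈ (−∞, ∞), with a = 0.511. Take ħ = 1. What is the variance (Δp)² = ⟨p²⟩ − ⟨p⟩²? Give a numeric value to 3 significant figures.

Compute ⟨p⟩ and ⟨p²⟩ separately; (Δp)² = ⟨p²⟩ − ⟨p⟩².
Expand each integrand as polynomial × e^(−2ax²) and use ∫x^(2j)·e^(−2ax²) dx = (2j−1)!!/(4a)^j · √(π/(2a)), odd powers → 0; here √(π/(2a)) = 1.7533. Differentiate with the product rule, d/dx e^(−ax²) = −2ax·e^(−ax²).
Normalization: ∫|φ|² dx = 2.0334.
⟨p⟩ = 0.0000 and ⟨p²⟩ = 2.7749.
(Δp)² = 2.7749 − (0.0000)² = 2.7749.

2.77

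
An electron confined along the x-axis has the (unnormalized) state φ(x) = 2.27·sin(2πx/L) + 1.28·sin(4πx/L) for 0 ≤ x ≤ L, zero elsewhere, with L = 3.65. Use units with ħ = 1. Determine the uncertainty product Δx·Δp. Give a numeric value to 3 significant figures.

Δx = √(⟨x²⟩−⟨x⟩²), Δp = √(⟨p²⟩−⟨p⟩²).
On 0 ≤ x ≤ L (j ≠ l): ∫sin²(jπx/L) dx = L/2, ∫sin(jπx/L)·sin(lπx/L) dx = 0; diagonal moments ∫x·sin²(jπx/L) dx = L²/4, ∫x²·sin²(jπx/L) dx = L³·(1/6 − 1/(4j²π²)); cross terms ∫x·sin(jπx/L)·sin(lπx/L) dx = 0 for j + l even and −4jlL²/(π²(j² − l²)²) for j + l odd, ∫x²·sin(jπx/L)·sin(lπx/L) dx = (−1)^(j+l)·4jlL³/(π²(j² − l²)²); higher powers the same way via product-to-sum and parts. d²/dx² sin(jπx/L) = −(jπ/L)²·sin(jπx/L); on 0 ≤ x ≤ L, ∫sin²(jπx/L) dx = L/2 and ∫sin(jπx/L)·sin(lπx/L) dx = 0 for j ≠ l, so only diagonal terms survive in ∫|φ|² and ∫φ·φ″; ∫φ·φ′ dx = [φ²/2] between the walls = 0.
Normalization: ∫|φ|² dx = 12.394.
⟨x⟩ = 1.8250, ⟨x²⟩ = 4.8160 ⇒ Δx = 1.2188.
⟨p⟩ = 0.0000, ⟨p²⟩ = 5.1080 ⇒ Δp = 2.2601.
Δx·Δp = 2.7545.

2.75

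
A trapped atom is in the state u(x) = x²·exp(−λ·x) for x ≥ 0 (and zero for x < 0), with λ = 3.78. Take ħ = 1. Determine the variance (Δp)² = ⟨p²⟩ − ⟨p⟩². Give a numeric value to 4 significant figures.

Compute ⟨p⟩ and ⟨p²⟩ separately; (Δp)² = ⟨p²⟩ − ⟨p⟩².
Differentiate x²·exp(−λ·x) with the product rule; every integrand then reduces to terms xʲ·e^(−2λx) on [0, ∞), with ∫₀^∞ xʲ·e^(−2λx) dx = j!/(2λ)^(j+1).
Normalization: ∫|u|² dx = 0.00097186.
⟨p⟩ = 0.0000 and ⟨p²⟩ = 4.7628.
(Δp)² = 4.7628 − (0.0000)² = 4.7628.

4.763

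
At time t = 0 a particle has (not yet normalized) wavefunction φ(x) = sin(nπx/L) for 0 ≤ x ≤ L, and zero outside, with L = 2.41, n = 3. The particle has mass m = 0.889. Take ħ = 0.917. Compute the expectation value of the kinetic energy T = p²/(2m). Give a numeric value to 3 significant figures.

7.23

T = −(ħ²/2m) d²/dx², so ⟨T⟩ = −(ħ²/2m) ∫ φ*·φ'' dx / ∫|φ|² dx; with m = 0.889.
d/dx sin(nπx/L) = (nπ/L)·cos(nπx/L) and d²/dx² sin(nπx/L) = −(nπ/L)²·sin(nπx/L); on 0 ≤ x ≤ L, ∫sin²(nπx/L) dx = L/2 and ∫sin(nπx/L)·cos(nπx/L) dx = 0.
State is unnormalized: ∫|φ|² dx = 1.2050, and ∫φ*·(−ħ²/2m · φ'') dx = 8.7157, so ⟨T⟩ = 8.7157 / 1.2050.
⟨T⟩ = 7.2329.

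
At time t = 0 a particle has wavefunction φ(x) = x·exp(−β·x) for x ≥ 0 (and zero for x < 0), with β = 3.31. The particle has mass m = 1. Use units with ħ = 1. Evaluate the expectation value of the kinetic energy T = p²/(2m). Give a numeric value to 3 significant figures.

T = −(ħ²/2m) d²/dx², so ⟨T⟩ = −(ħ²/2m) ∫ φ*·φ'' dx / ∫|φ|² dx; with m = 1.
Differentiate x·exp(−β·x) with the product rule; every integrand then reduces to terms xʲ·e^(−2βx) on [0, ∞), with ∫₀^∞ xʲ·e^(−2βx) dx = j!/(2β)^(j+1).
State is unnormalized: ∫|φ|² dx = 0.0068938, and ∫φ*·(−ħ²/2m · φ'') dx = 0.037764, so ⟨T⟩ = 0.037764 / 0.0068938.
⟨T⟩ = 5.4781.

5.48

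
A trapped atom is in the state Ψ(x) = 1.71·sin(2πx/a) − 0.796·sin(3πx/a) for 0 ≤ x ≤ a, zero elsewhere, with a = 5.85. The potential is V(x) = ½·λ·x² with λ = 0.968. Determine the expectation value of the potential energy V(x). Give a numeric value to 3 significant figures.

7.80

⟨V⟩ = ∫ V(x)·|Ψ|² dx / ∫|Ψ|² dx.
On 0 ≤ x ≤ a (j ≠ l): ∫sin²(jπx/a) dx = a/2, ∫sin(jπx/a)·sin(lπx/a) dx = 0; diagonal moments ∫x·sin²(jπx/a) dx = a²/4, ∫x²·sin²(jπx/a) dx = a³·(1/6 − 1/(4j²π²)); cross terms ∫x·sin(jπx/a)·sin(lπx/a) dx = 0 for j + l even and −4jla²/(π²(j² − l²)²) for j + l odd, ∫x²·sin(jπx/a)·sin(lπx/a) dx = (−1)^(j+l)·4jla³/(π²(j² − l²)²); higher powers the same way via product-to-sum and parts.
State is unnormalized: ∫|Ψ|² dx = 10.406, and ∫Ψ*·V(x)·Ψ dx = 81.147, so ⟨V⟩ = 81.147 / 10.406.
⟨V⟩ = 7.7978.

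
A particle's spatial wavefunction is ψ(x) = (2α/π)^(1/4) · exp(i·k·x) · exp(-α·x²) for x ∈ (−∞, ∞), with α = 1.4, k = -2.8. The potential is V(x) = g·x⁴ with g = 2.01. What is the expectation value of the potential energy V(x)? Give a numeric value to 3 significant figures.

0.192

⟨V⟩ = ∫ V(x)·|ψ|² dx.
Gaussian moments: ∫x^(2j)·e^(−2αx²) dx = (2j−1)!!/(4α)^j · √(π/(2α)), odd powers integrate to 0; here √(π/(2α)) = 1.0592.
⟨V⟩ = 0.19228.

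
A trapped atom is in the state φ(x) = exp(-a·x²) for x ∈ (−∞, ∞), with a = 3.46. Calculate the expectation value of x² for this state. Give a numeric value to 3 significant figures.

0.0723

⟨x²⟩ = ∫ x²·|φ|² dx / ∫|φ|² dx (integrals over the domain).
Gaussian moments: ∫x^(2j)·e^(−2ax²) dx = (2j−1)!!/(4a)^j · √(π/(2a)), odd powers integrate to 0; here √(π/(2a)) = 0.67379.
State is unnormalized: ∫|φ|² dx = 0.67379, and ∫φ*·x²·φ dx = 0.048684, so ⟨x²⟩ = 0.048684 / 0.67379.
⟨x²⟩ = 0.072254.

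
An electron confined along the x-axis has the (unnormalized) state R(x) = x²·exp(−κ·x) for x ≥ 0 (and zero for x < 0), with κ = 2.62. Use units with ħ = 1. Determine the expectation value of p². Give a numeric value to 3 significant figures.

p² R = −ħ² d²R/dx²; ⟨p²⟩ = −ħ² ∫ R*·R'' dx / ∫|R|² dx.
Differentiate x²·exp(−κ·x) with the product rule; every integrand then reduces to terms xʲ·e^(−2κx) on [0, ∞), with ∫₀^∞ xʲ·e^(−2κx) dx = j!/(2κ)^(j+1).
State is unnormalized: ∫|R|² dx = 0.0060751, and ∫R*·(−ħ² R'') dx = 0.013901, so ⟨p²⟩ = 0.013901 / 0.0060751.
⟨p²⟩ = 2.2881.

2.29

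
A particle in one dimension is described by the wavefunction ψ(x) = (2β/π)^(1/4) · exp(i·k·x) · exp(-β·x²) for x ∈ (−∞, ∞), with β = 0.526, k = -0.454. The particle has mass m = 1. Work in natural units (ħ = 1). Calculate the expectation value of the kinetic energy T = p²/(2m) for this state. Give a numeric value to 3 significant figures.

T = −(ħ²/2m) d²/dx², so ⟨T⟩ = −(ħ²/2m) ∫ ψ*·ψ'' dx; with m = 1.
Gaussian moments: ∫x^(2j)·e^(−2βx²) dx = (2j−1)!!/(4β)^j · √(π/(2β)), odd powers integrate to 0; here √(π/(2β)) = 1.7281. Derivatives: ψ′ = (ik − 2βx)·ψ, ψ″ = ((ik − 2βx)² − 2β)·ψ; the odd-in-x pieces drop out.
⟨T⟩ = 0.36606.

0.366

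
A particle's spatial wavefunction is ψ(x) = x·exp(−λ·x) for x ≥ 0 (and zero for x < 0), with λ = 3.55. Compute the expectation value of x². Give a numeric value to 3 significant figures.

0.238

⟨x²⟩ = ∫ x²·|ψ|² dx / ∫|ψ|² dx (integrals over the domain).
Every integrand reduces to terms xʲ·e^(−2λx) on [0, ∞); use ∫₀^∞ xʲ·e^(−2λx) dx = j!/(2λ)^(j+1).
State is unnormalized: ∫|ψ|² dx = 0.0055880, and ∫ψ*·x²·ψ dx = 0.0013302, so ⟨x²⟩ = 0.0013302 / 0.0055880.
⟨x²⟩ = 0.23805.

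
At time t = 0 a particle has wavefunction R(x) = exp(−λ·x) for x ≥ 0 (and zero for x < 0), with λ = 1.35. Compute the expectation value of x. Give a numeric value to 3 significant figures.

⟨x⟩ = ∫ x·|R|² dx / ∫|R|² dx (integrals over the domain).
Every integrand reduces to terms xʲ·e^(−2λx) on [0, ∞); use ∫₀^∞ xʲ·e^(−2λx) dx = j!/(2λ)^(j+1).
State is unnormalized: ∫|R|² dx = 0.37037, and ∫R*·x·R dx = 0.13717, so ⟨x⟩ = 0.13717 / 0.37037.
⟨x⟩ = 0.37037.

0.370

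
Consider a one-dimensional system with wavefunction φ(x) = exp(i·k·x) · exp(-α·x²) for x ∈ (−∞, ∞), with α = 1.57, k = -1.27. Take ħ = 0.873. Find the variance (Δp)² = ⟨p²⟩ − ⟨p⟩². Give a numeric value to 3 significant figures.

Compute ⟨p⟩ and ⟨p²⟩ separately; (Δp)² = ⟨p²⟩ − ⟨p⟩².
Gaussian moments: ∫x^(2j)·e^(−2αx²) dx = (2j−1)!!/(4α)^j · √(π/(2α)), odd powers integrate to 0; here √(π/(2α)) = 1.0003. Derivatives: φ′ = (ik − 2αx)·φ, φ″ = ((ik − 2αx)² − 2α)·φ; the odd-in-x pieces drop out.
Normalization: ∫|φ|² dx = 1.0003.
⟨p⟩ = -1.1087 and ⟨p²⟩ = 2.4258.
(Δp)² = 2.4258 − (-1.1087)² = 1.1965.

1.20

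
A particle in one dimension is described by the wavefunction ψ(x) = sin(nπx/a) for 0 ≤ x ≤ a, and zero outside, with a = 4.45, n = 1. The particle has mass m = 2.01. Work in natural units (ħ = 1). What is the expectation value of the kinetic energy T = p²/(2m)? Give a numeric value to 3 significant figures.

T = −(ħ²/2m) d²/dx², so ⟨T⟩ = −(ħ²/2m) ∫ ψ*·ψ'' dx / ∫|ψ|² dx; with m = 2.01.
d/dx sin(nπx/a) = (nπ/a)·cos(nπx/a) and d²/dx² sin(nπx/a) = −(nπ/a)²·sin(nπx/a); on 0 ≤ x ≤ a, ∫sin²(nπx/a) dx = a/2 and ∫sin(nπx/a)·cos(nπx/a) dx = 0.
State is unnormalized: ∫|ψ|² dx = 2.2250, and ∫ψ*·(−ħ²/2m · ψ'') dx = 0.27586, so ⟨T⟩ = 0.27586 / 2.2250.
⟨T⟩ = 0.12398.

0.124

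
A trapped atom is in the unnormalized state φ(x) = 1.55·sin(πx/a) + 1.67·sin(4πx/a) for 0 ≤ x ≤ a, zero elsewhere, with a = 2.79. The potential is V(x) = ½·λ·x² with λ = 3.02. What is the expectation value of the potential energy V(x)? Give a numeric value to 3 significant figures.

⟨V⟩ = ∫ V(x)·|φ|² dx / ∫|φ|² dx.
On 0 ≤ x ≤ a (j ≠ l): ∫sin²(jπx/a) dx = a/2, ∫sin(jπx/a)·sin(lπx/a) dx = 0; diagonal moments ∫x·sin²(jπx/a) dx = a²/4, ∫x²·sin²(jπx/a) dx = a³·(1/6 − 1/(4j²π²)); cross terms ∫x·sin(jπx/a)·sin(lπx/a) dx = 0 for j + l even and −4jla²/(π²(j² − l²)²) for j + l odd, ∫x²·sin(jπx/a)·sin(lπx/a) dx = (−1)^(j+l)·4jla³/(π²(j² − l²)²); higher powers the same way via product-to-sum and parts.
State is unnormalized: ∫|φ|² dx = 7.2420, and ∫φ*·V(x)·φ dx = 25.010, so ⟨V⟩ = 25.010 / 7.2420.
⟨V⟩ = 3.4535.

3.45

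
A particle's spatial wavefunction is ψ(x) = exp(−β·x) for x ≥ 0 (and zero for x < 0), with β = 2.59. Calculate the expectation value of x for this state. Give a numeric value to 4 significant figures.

0.1931

⟨x⟩ = ∫ x·|ψ|² dx / ∫|ψ|² dx (integrals over the domain).
Every integrand reduces to terms xʲ·e^(−2βx) on [0, ∞); use ∫₀^∞ xʲ·e^(−2βx) dx = j!/(2β)^(j+1).
State is unnormalized: ∫|ψ|² dx = 0.19305, and ∫ψ*·x·ψ dx = 0.037268, so ⟨x⟩ = 0.037268 / 0.19305.
⟨x⟩ = 0.19305.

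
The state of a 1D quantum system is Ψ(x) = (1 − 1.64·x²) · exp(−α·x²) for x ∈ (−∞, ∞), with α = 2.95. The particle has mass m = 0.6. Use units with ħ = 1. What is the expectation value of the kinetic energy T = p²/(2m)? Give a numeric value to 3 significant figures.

4.45

T = −(ħ²/2m) d²/dx², so ⟨T⟩ = −(ħ²/2m) ∫ Ψ*·Ψ'' dx / ∫|Ψ|² dx; with m = 0.6.
Expand each integrand as polynomial × e^(−2αx²) and use ∫x^(2j)·e^(−2αx²) dx = (2j−1)!!/(4α)^j · √(π/(2α)), odd powers → 0; here √(π/(2α)) = 0.72971. Differentiate with the product rule, d/dx e^(−αx²) = −2αx·e^(−αx²).
State is unnormalized: ∫|Ψ|² dx = 0.56916, and ∫Ψ*·(−ħ²/2m · Ψ'') dx = 2.5351, so ⟨T⟩ = 2.5351 / 0.56916.
⟨T⟩ = 4.4540.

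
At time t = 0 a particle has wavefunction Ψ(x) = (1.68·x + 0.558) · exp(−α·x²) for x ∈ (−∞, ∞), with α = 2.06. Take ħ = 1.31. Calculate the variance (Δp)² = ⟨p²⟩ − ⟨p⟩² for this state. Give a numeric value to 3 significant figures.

Compute ⟨p⟩ and ⟨p²⟩ separately; (Δp)² = ⟨p²⟩ − ⟨p⟩².
Expand each integrand as polynomial × e^(−2αx²) and use ∫x^(2j)·e^(−2αx²) dx = (2j−1)!!/(4α)^j · √(π/(2α)), odd powers → 0; here √(π/(2α)) = 0.87323. Differentiate with the product rule, d/dx e^(−αx²) = −2αx·e^(−αx²).
Normalization: ∫|Ψ|² dx = 0.57099.
⟨p⟩ = 0.0000 and ⟨p²⟩ = 7.2388.
(Δp)² = 7.2388 − (0.0000)² = 7.2388.

7.24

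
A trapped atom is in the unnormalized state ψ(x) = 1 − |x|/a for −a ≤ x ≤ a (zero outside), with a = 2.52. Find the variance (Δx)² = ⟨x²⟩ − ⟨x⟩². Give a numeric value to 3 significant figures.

0.635

Compute ⟨x⟩ and ⟨x²⟩ separately, then (Δx)² = ⟨x²⟩ − ⟨x⟩².
ψ is even, so ∫ over [−a, a] = 2∫₀ᵃ with ψ = 1 − x/a there: ∫₀ᵃ (1 − x/a)² dx = a/3, ∫₀ᵃ x²(1 − x/a)² dx = a³/30, ∫₀ᵃ x⁴(1 − x/a)² dx = a⁵/105.
Normalization: ∫|ψ|² dx = 1.6800.
⟨x⟩ = 0.0000 and ⟨x²⟩ = 0.63504.
(Δx)² = 0.63504 − (0.0000)² = 0.63504.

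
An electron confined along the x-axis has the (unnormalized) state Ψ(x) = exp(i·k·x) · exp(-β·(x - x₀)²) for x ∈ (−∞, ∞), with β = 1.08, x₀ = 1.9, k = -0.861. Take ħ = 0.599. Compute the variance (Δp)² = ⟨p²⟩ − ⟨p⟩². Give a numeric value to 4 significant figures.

0.3875

Compute ⟨p⟩ and ⟨p²⟩ separately; (Δp)² = ⟨p²⟩ − ⟨p⟩².
Gaussian moments (u = x − x₀): ∫u^(2j)·e^(−2βu²) du = (2j−1)!!/(4β)^j · √(π/(2β)), odd powers integrate to 0; here √(π/(2β)) = 1.2060. Derivatives: Ψ′ = (ik − 2βu)·Ψ, Ψ″ = ((ik − 2βu)² − 2β)·Ψ; the odd-in-u pieces drop out.
Normalization: ∫|Ψ|² dx = 1.2060.
⟨p⟩ = -0.51574 and ⟨p²⟩ = 0.65349.
(Δp)² = 0.65349 − (-0.51574)² = 0.38751.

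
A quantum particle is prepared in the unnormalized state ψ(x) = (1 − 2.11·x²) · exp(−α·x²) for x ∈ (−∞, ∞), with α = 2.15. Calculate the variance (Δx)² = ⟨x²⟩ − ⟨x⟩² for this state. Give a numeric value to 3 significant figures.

Compute ⟨x⟩ and ⟨x²⟩ separately, then (Δx)² = ⟨x²⟩ − ⟨x⟩².
Expand each integrand as polynomial × e^(−2αx²) and use ∫x^(2j)·e^(−2αx²) dx = (2j−1)!!/(4α)^j · √(π/(2α)), odd powers → 0; here √(π/(2α)) = 0.85475.
Normalization: ∫|ψ|² dx = 0.58969.
⟨x⟩ = 0.0000 and ⟨x²⟩ = 0.072618.
(Δx)² = 0.072618 − (0.0000)² = 0.072618.

0.0726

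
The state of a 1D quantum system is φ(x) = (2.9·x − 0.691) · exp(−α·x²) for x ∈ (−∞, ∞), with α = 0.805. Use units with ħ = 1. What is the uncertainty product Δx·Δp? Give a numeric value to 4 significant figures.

Δx = √(⟨x²⟩−⟨x⟩²), Δp = √(⟨p²⟩−⟨p⟩²).
Expand each integrand as polynomial × e^(−2αx²) and use ∫x^(2j)·e^(−2αx²) dx = (2j−1)!!/(4α)^j · √(π/(2α)), odd powers → 0; here √(π/(2α)) = 1.3969. Differentiate with the product rule, d/dx e^(−αx²) = −2αx·e^(−αx²).
Normalization: ∫|φ|² dx = 4.3154.
⟨x⟩ = -0.40290, ⟨x²⟩ = 0.83568 ⇒ Δx = 0.82058.
⟨p⟩ = 0.0000, ⟨p²⟩ = 2.1662 ⇒ Δp = 1.4718.
Δx·Δp = 1.2077.

1.208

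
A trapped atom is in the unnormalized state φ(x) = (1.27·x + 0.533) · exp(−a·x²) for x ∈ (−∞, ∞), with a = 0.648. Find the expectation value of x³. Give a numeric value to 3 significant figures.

⟨x³⟩ = ∫ x³·|φ|² dx / ∫|φ|² dx (integrals over the domain).
Expand each integrand as polynomial × e^(−2ax²) and use ∫x^(2j)·e^(−2ax²) dx = (2j−1)!!/(4a)^j · √(π/(2a)), odd powers → 0; here √(π/(2a)) = 1.5569.
State is unnormalized: ∫|φ|² dx = 1.4111, and ∫φ*·x³·φ dx = 0.94121, so ⟨x³⟩ = 0.94121 / 1.4111.
⟨x³⟩ = 0.66699.

0.667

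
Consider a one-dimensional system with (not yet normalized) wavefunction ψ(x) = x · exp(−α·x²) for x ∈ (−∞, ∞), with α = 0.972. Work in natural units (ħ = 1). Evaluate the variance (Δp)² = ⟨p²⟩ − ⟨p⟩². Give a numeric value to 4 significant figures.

Compute ⟨p⟩ and ⟨p²⟩ separately; (Δp)² = ⟨p²⟩ − ⟨p⟩².
Expand each integrand as polynomial × e^(−2αx²) and use ∫x^(2j)·e^(−2αx²) dx = (2j−1)!!/(4α)^j · √(π/(2α)), odd powers → 0; here √(π/(2α)) = 1.2712. Differentiate with the product rule, d/dx e^(−αx²) = −2αx·e^(−αx²).
Normalization: ∫|ψ|² dx = 0.32696.
⟨p⟩ = 0.0000 and ⟨p²⟩ = 2.9160.
(Δp)² = 2.9160 − (0.0000)² = 2.9160.

2.916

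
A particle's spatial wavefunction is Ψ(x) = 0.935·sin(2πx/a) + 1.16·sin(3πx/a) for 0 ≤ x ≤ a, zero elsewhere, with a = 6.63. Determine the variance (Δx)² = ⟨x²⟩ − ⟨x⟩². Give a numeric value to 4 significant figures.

Compute ⟨x⟩ and ⟨x²⟩ separately, then (Δx)² = ⟨x²⟩ − ⟨x⟩².
On 0 ≤ x ≤ a (j ≠ l): ∫sin²(jπx/a) dx = a/2, ∫sin(jπx/a)·sin(lπx/a) dx = 0; diagonal moments ∫x·sin²(jπx/a) dx = a²/4, ∫x²·sin²(jπx/a) dx = a³·(1/6 − 1/(4j²π²)); cross terms ∫x·sin(jπx/a)·sin(lπx/a) dx = 0 for j + l even and −4jla²/(π²(j² − l²)²) for j + l odd, ∫x²·sin(jπx/a)·sin(lπx/a) dx = (−1)^(j+l)·4jla³/(π²(j² − l²)²); higher powers the same way via product-to-sum and parts.
Normalization: ∫|Ψ|² dx = 7.3587.
⟨x⟩ = 2.0546 and ⟨x²⟩ = 5.9269.
(Δx)² = 5.9269 − (2.0546)² = 1.7053.

1.705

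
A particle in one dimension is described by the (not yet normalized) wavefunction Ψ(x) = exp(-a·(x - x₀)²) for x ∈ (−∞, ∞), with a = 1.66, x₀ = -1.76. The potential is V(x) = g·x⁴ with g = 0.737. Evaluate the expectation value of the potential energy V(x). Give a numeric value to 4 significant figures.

⟨V⟩ = ∫ V(x)·|Ψ|² dx / ∫|Ψ|² dx.
Gaussian moments (u = x − x₀): ∫u^(2j)·e^(−2au²) du = (2j−1)!!/(4a)^j · √(π/(2a)), odd powers integrate to 0; here √(π/(2a)) = 0.97276.
State is unnormalized: ∫|Ψ|² dx = 0.97276, and ∫Ψ*·V(x)·Ψ dx = 8.9345, so ⟨V⟩ = 8.9345 / 0.97276.
⟨V⟩ = 9.1846.

9.185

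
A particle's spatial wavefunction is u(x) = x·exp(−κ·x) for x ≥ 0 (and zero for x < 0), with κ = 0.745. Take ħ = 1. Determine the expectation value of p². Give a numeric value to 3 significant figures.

p² u = −ħ² d²u/dx²; ⟨p²⟩ = −ħ² ∫ u*·u'' dx / ∫|u|² dx.
Differentiate x·exp(−κ·x) with the product rule; every integrand then reduces to terms xʲ·e^(−2κx) on [0, ∞), with ∫₀^∞ xʲ·e^(−2κx) dx = j!/(2κ)^(j+1).
State is unnormalized: ∫|u|² dx = 0.60460, and ∫u*·(−ħ² u'') dx = 0.33557, so ⟨p²⟩ = 0.33557 / 0.60460.
⟨p²⟩ = 0.55503.

0.555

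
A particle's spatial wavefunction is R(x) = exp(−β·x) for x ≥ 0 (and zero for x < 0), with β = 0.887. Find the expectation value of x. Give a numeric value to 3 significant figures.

0.564

⟨x⟩ = ∫ x·|R|² dx / ∫|R|² dx (integrals over the domain).
Every integrand reduces to terms xʲ·e^(−2βx) on [0, ∞); use ∫₀^∞ xʲ·e^(−2βx) dx = j!/(2β)^(j+1).
State is unnormalized: ∫|R|² dx = 0.56370, and ∫R*·x·R dx = 0.31776, so ⟨x⟩ = 0.31776 / 0.56370.
⟨x⟩ = 0.56370.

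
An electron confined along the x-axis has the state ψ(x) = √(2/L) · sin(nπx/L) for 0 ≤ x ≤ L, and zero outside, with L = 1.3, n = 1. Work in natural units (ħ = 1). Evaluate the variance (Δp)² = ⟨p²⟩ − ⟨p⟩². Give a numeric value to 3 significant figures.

5.84

Compute ⟨p⟩ and ⟨p²⟩ separately; (Δp)² = ⟨p²⟩ − ⟨p⟩².
d/dx sin(nπx/L) = (nπ/L)·cos(nπx/L) and d²/dx² sin(nπx/L) = −(nπ/L)²·sin(nπx/L); on 0 ≤ x ≤ L, ∫sin²(nπx/L) dx = L/2 and ∫sin(nπx/L)·cos(nπx/L) dx = 0.
⟨p⟩ = 0.0000 and ⟨p²⟩ = 5.8400.
(Δp)² = 5.8400 − (0.0000)² = 5.8400.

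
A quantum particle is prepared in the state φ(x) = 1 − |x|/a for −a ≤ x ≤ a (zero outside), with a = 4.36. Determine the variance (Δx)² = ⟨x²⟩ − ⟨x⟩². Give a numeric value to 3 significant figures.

1.90

Compute ⟨x⟩ and ⟨x²⟩ separately, then (Δx)² = ⟨x²⟩ − ⟨x⟩².
φ is even, so ∫ over [−a, a] = 2∫₀ᵃ with φ = 1 − x/a there: ∫₀ᵃ (1 − x/a)² dx = a/3, ∫₀ᵃ x²(1 − x/a)² dx = a³/30, ∫₀ᵃ x⁴(1 − x/a)² dx = a⁵/105.
Normalization: ∫|φ|² dx = 2.9067.
⟨x⟩ = 0.0000 and ⟨x²⟩ = 1.9010.
(Δx)² = 1.9010 − (0.0000)² = 1.9010.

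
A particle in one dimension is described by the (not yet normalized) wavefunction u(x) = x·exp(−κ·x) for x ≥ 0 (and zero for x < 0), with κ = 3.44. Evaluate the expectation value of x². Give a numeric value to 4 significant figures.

⟨x²⟩ = ∫ x²·|u|² dx / ∫|u|² dx (integrals over the domain).
Every integrand reduces to terms xʲ·e^(−2κx) on [0, ∞); use ∫₀^∞ xʲ·e^(−2κx) dx = j!/(2κ)^(j+1).
State is unnormalized: ∫|u|² dx = 0.0061414, and ∫u*·x²·u dx = 0.0015569, so ⟨x²⟩ = 0.0015569 / 0.0061414.
⟨x²⟩ = 0.25352.

0.2535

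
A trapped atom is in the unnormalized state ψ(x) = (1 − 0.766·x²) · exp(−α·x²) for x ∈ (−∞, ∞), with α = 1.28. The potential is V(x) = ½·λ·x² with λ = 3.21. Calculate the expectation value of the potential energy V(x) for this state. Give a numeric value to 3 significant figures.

⟨V⟩ = ∫ V(x)·|ψ|² dx / ∫|ψ|² dx.
Expand each integrand as polynomial × e^(−2αx²) and use ∫x^(2j)·e^(−2αx²) dx = (2j−1)!!/(4α)^j · √(π/(2α)), odd powers → 0; here √(π/(2α)) = 1.1078.
State is unnormalized: ∫|ψ|² dx = 0.85070, and ∫ψ*·V(x)·ψ dx = 0.15213, so ⟨V⟩ = 0.15213 / 0.85070.
⟨V⟩ = 0.17883.

0.179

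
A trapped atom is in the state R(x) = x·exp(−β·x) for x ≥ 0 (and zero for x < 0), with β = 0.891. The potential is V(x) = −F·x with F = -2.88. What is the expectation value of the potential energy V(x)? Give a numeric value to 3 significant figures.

⟨V⟩ = ∫ V(x)·|R|² dx / ∫|R|² dx.
Every integrand reduces to terms xʲ·e^(−2βx) on [0, ∞); use ∫₀^∞ xʲ·e^(−2βx) dx = j!/(2β)^(j+1).
State is unnormalized: ∫|R|² dx = 0.35343, and ∫R*·V(x)·R dx = 1.7136, so ⟨V⟩ = 1.7136 / 0.35343.
⟨V⟩ = 4.8485.

4.85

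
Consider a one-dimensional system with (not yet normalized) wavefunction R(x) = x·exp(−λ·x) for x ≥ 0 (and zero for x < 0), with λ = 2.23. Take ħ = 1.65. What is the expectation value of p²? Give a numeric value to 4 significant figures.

p² R = −ħ² d²R/dx²; ⟨p²⟩ = −ħ² ∫ R*·R'' dx / ∫|R|² dx.
Differentiate x·exp(−λ·x) with the product rule; every integrand then reduces to terms xʲ·e^(−2λx) on [0, ∞), with ∫₀^∞ xʲ·e^(−2λx) dx = j!/(2λ)^(j+1).
State is unnormalized: ∫|R|² dx = 0.022544, and ∫R*·(−ħ² R'') dx = 0.30521, so ⟨p²⟩ = 0.30521 / 0.022544.
⟨p²⟩ = 13.539.

13.54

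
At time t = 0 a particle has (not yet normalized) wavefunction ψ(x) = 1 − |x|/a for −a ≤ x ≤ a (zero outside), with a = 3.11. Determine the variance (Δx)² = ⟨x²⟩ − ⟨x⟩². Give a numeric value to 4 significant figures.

Compute ⟨x⟩ and ⟨x²⟩ separately, then (Δx)² = ⟨x²⟩ − ⟨x⟩².
ψ is even, so ∫ over [−a, a] = 2∫₀ᵃ with ψ = 1 − x/a there: ∫₀ᵃ (1 − x/a)² dx = a/3, ∫₀ᵃ x²(1 − x/a)² dx = a³/30, ∫₀ᵃ x⁴(1 − x/a)² dx = a⁵/105.
Normalization: ∫|ψ|² dx = 2.0733.
⟨x⟩ = 0.0000 and ⟨x²⟩ = 0.96721.
(Δx)² = 0.96721 − (0.0000)² = 0.96721.

0.9672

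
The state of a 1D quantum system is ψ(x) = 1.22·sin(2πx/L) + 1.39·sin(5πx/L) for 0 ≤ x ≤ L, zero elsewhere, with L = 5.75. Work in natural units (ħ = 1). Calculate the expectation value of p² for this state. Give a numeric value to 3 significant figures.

p² ψ = −ħ² d²ψ/dx²; ⟨p²⟩ = −ħ² ∫ ψ*·ψ'' dx / ∫|ψ|² dx.
d²/dx² sin(jπx/L) = −(jπ/L)²·sin(jπx/L); on 0 ≤ x ≤ L, ∫sin²(jπx/L) dx = L/2 and ∫sin(jπx/L)·sin(lπx/L) dx = 0 for j ≠ l, so only diagonal terms survive in ∫|ψ|² and ∫ψ·ψ″; ∫ψ·ψ′ dx = [ψ²/2] between the walls = 0.
State is unnormalized: ∫|ψ|² dx = 9.8339, and ∫ψ*·(−ħ² ψ'') dx = 46.564, so ⟨p²⟩ = 46.564 / 9.8339.
⟨p²⟩ = 4.7350.

4.74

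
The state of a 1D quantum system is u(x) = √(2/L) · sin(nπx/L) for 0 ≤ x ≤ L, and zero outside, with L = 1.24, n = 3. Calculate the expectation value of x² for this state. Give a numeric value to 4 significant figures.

⟨x²⟩ = ∫ x²·|u|² dx (integrals over the domain).
With sin²θ = (1 − cos2θ)/2 on 0 ≤ x ≤ L: ∫sin²(nπx/L) dx = L/2, ∫x·sin²(nπx/L) dx = L²/4, ∫x²·sin²(nπx/L) dx = L³·(1/6 − 1/(4n²π²)); higher powers xᵏ the same way, integrating xᵏ·cos(2nπx/L) by parts.
⟨x²⟩ = 0.50388.

0.5039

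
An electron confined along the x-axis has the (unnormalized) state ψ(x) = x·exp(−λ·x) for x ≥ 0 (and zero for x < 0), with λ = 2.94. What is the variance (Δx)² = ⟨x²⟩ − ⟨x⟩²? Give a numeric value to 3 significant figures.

0.0868

Compute ⟨x⟩ and ⟨x²⟩ separately, then (Δx)² = ⟨x²⟩ − ⟨x⟩².
Every integrand reduces to terms xʲ·e^(−2λx) on [0, ∞); use ∫₀^∞ xʲ·e^(−2λx) dx = j!/(2λ)^(j+1).
Normalization: ∫|ψ|² dx = 0.0098378.
⟨x⟩ = 0.51020 and ⟨x²⟩ = 0.34708.
(Δx)² = 0.34708 − (0.51020)² = 0.086769.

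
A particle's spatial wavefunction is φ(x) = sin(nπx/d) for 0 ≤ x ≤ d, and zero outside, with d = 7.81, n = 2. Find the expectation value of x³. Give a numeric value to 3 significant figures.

110.

⟨x³⟩ = ∫ x³·|φ|² dx / ∫|φ|² dx (integrals over the domain).
With sin²θ = (1 − cos2θ)/2 on 0 ≤ x ≤ d: ∫sin²(nπx/d) dx = d/2, ∫x·sin²(nπx/d) dx = d²/4, ∫x²·sin²(nπx/d) dx = d³·(1/6 − 1/(4n²π²)); higher powers xᵏ the same way, integrating xᵏ·cos(2nπx/d) by parts.
State is unnormalized: ∫|φ|² dx = 3.9050, and ∫φ*·x³·φ dx = 429.72, so ⟨x³⟩ = 429.72 / 3.9050.
⟨x³⟩ = 110.04.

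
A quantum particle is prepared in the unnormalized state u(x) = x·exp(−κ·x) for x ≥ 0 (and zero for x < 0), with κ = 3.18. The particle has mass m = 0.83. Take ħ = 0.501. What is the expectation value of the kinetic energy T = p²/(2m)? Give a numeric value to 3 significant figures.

1.53

T = −(ħ²/2m) d²/dx², so ⟨T⟩ = −(ħ²/2m) ∫ u*·u'' dx / ∫|u|² dx; with m = 0.83.
Differentiate x·exp(−κ·x) with the product rule; every integrand then reduces to terms xʲ·e^(−2κx) on [0, ∞), with ∫₀^∞ xʲ·e^(−2κx) dx = j!/(2κ)^(j+1).
State is unnormalized: ∫|u|² dx = 0.0077743, and ∫u*·(−ħ²/2m · u'') dx = 0.011887, so ⟨T⟩ = 0.011887 / 0.0077743.
⟨T⟩ = 1.5290.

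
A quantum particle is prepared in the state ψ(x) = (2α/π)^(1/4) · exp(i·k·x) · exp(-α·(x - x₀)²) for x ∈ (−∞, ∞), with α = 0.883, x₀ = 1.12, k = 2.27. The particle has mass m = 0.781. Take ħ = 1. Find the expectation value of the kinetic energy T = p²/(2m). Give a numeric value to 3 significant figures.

T = −(ħ²/2m) d²/dx², so ⟨T⟩ = −(ħ²/2m) ∫ ψ*·ψ'' dx; with m = 0.781.
Gaussian moments (u = x − x₀): ∫u^(2j)·e^(−2αu²) du = (2j−1)!!/(4α)^j · √(π/(2α)), odd powers integrate to 0; here √(π/(2α)) = 1.3338. Derivatives: ψ′ = (ik − 2αu)·ψ, ψ″ = ((ik − 2αu)² − 2α)·ψ; the odd-in-u pieces drop out.
⟨T⟩ = 3.8642.

3.86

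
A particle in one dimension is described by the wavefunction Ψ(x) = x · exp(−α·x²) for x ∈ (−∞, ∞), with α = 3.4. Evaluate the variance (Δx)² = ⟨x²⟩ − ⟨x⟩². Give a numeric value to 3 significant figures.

Compute ⟨x⟩ and ⟨x²⟩ separately, then (Δx)² = ⟨x²⟩ − ⟨x⟩².
Expand each integrand as polynomial × e^(−2αx²) and use ∫x^(2j)·e^(−2αx²) dx = (2j−1)!!/(4α)^j · √(π/(2α)), odd powers → 0; here √(π/(2α)) = 0.67971.
Normalization: ∫|Ψ|² dx = 0.049978.
⟨x⟩ = 0.0000 and ⟨x²⟩ = 0.22059.
(Δx)² = 0.22059 − (0.0000)² = 0.22059.

0.221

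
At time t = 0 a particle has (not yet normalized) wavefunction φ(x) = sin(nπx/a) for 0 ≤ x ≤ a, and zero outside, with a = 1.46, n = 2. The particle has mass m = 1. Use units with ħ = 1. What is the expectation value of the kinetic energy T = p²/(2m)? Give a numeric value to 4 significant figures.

T = −(ħ²/2m) d²/dx², so ⟨T⟩ = −(ħ²/2m) ∫ φ*·φ'' dx / ∫|φ|² dx; with m = 1.
d/dx sin(nπx/a) = (nπ/a)·cos(nπx/a) and d²/dx² sin(nπx/a) = −(nπ/a)²·sin(nπx/a); on 0 ≤ x ≤ a, ∫sin²(nπx/a) dx = a/2 and ∫sin(nπx/a)·cos(nπx/a) dx = 0.
State is unnormalized: ∫|φ|² dx = 0.73000, and ∫φ*·(−ħ²/2m · φ'') dx = 6.7600, so ⟨T⟩ = 6.7600 / 0.73000.
⟨T⟩ = 9.2603.

9.260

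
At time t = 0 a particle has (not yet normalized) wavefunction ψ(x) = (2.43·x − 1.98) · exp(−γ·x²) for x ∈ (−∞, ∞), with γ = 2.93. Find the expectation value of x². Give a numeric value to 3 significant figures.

0.105

⟨x²⟩ = ∫ x²·|ψ|² dx / ∫|ψ|² dx (integrals over the domain).
Expand each integrand as polynomial × e^(−2γx²) and use ∫x^(2j)·e^(−2γx²) dx = (2j−1)!!/(4γ)^j · √(π/(2γ)), odd powers → 0; here √(π/(2γ)) = 0.73219.
State is unnormalized: ∫|ψ|² dx = 3.2394, and ∫ψ*·x²·ψ dx = 0.33935, so ⟨x²⟩ = 0.33935 / 3.2394.
⟨x²⟩ = 0.10476.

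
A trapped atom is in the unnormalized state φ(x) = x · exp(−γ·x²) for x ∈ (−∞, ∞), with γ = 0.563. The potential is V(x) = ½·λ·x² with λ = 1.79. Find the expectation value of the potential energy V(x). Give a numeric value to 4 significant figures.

⟨V⟩ = ∫ V(x)·|φ|² dx / ∫|φ|² dx.
Expand each integrand as polynomial × e^(−2γx²) and use ∫x^(2j)·e^(−2γx²) dx = (2j−1)!!/(4γ)^j · √(π/(2γ)), odd powers → 0; here √(π/(2γ)) = 1.6703.
State is unnormalized: ∫|φ|² dx = 0.74172, and ∫φ*·V(x)·φ dx = 0.88433, so ⟨V⟩ = 0.88433 / 0.74172.
⟨V⟩ = 1.1923.

1.192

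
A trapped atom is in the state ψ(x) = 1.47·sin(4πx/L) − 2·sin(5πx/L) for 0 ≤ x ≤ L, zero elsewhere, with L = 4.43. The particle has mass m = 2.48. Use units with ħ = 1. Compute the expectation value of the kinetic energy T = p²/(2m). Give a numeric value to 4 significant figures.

T = −(ħ²/2m) d²/dx², so ⟨T⟩ = −(ħ²/2m) ∫ ψ*·ψ'' dx / ∫|ψ|² dx; with m = 2.48.
d²/dx² sin(jπx/L) = −(jπ/L)²·sin(jπx/L); on 0 ≤ x ≤ L, ∫sin²(jπx/L) dx = L/2 and ∫sin(jπx/L)·sin(lπx/L) dx = 0 for j ≠ l, so only diagonal terms survive in ∫|ψ|² and ∫ψ·ψ″; ∫ψ·ψ′ dx = [ψ²/2] between the walls = 0.
State is unnormalized: ∫|ψ|² dx = 13.646, and ∫ψ*·(−ħ²/2m · ψ'') dx = 30.224, so ⟨T⟩ = 30.224 / 13.646.
⟨T⟩ = 2.2148.

2.215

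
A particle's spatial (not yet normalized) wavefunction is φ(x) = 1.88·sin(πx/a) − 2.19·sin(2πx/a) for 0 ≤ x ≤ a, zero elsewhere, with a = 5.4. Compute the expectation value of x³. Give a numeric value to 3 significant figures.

55.7

⟨x³⟩ = ∫ x³·|φ|² dx / ∫|φ|² dx (integrals over the domain).
On 0 ≤ x ≤ a (j ≠ l): ∫sin²(jπx/a) dx = a/2, ∫sin(jπx/a)·sin(lπx/a) dx = 0; diagonal moments ∫x·sin²(jπx/a) dx = a²/4, ∫x²·sin²(jπx/a) dx = a³·(1/6 − 1/(4j²π²)); cross terms ∫x·sin(jπx/a)·sin(lπx/a) dx = 0 for j + l even and −4jla²/(π²(j² − l²)²) for j + l odd, ∫x²·sin(jπx/a)·sin(lπx/a) dx = (−1)^(j+l)·4jla³/(π²(j² − l²)²); higher powers the same way via product-to-sum and parts.
State is unnormalized: ∫|φ|² dx = 22.492, and ∫φ*·x³·φ dx = 1252.5, so ⟨x³⟩ = 1252.5 / 22.492.
⟨x³⟩ = 55.684.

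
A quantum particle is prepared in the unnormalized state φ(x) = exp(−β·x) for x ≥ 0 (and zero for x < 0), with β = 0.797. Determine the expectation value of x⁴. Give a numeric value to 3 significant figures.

⟨x⁴⟩ = ∫ x⁴·|φ|² dx / ∫|φ|² dx (integrals over the domain).
Every integrand reduces to terms xʲ·e^(−2βx) on [0, ∞); use ∫₀^∞ xʲ·e^(−2βx) dx = j!/(2β)^(j+1).
State is unnormalized: ∫|φ|² dx = 0.62735, and ∫φ*·x⁴·φ dx = 2.3322, so ⟨x⁴⟩ = 2.3322 / 0.62735.
⟨x⁴⟩ = 3.7176.

3.72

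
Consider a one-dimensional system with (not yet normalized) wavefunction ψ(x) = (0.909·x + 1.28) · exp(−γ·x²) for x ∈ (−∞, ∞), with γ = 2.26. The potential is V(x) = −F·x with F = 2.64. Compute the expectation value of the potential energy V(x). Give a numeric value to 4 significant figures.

⟨V⟩ = ∫ V(x)·|ψ|² dx / ∫|ψ|² dx.
Expand each integrand as polynomial × e^(−2γx²) and use ∫x^(2j)·e^(−2γx²) dx = (2j−1)!!/(4γ)^j · √(π/(2γ)), odd powers → 0; here √(π/(2γ)) = 0.83369.
State is unnormalized: ∫|ψ|² dx = 1.4421, and ∫ψ*·V(x)·ψ dx = -0.56656, so ⟨V⟩ = -0.56656 / 1.4421.
⟨V⟩ = -0.39286.

-0.3929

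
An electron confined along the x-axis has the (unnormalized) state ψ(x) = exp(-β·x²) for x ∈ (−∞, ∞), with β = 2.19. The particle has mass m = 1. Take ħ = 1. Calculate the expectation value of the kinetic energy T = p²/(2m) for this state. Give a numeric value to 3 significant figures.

T = −(ħ²/2m) d²/dx², so ⟨T⟩ = −(ħ²/2m) ∫ ψ*·ψ'' dx / ∫|ψ|² dx; with m = 1.
Gaussian moments: ∫x^(2j)·e^(−2βx²) dx = (2j−1)!!/(4β)^j · √(π/(2β)), odd powers integrate to 0; here √(π/(2β)) = 0.84691. Derivatives: d/dx e^(−βx²) = −2βx·e^(−βx²), d²/dx² e^(−βx²) = (4β²x² − 2β)·e^(−βx²).
State is unnormalized: ∫|ψ|² dx = 0.84691, and ∫ψ*·(−ħ²/2m · ψ'') dx = 0.92737, so ⟨T⟩ = 0.92737 / 0.84691.
⟨T⟩ = 1.0950.

1.10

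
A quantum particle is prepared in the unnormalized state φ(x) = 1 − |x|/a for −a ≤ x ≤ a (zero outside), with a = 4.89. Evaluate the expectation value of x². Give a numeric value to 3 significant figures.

2.39

⟨x²⟩ = ∫ x²·|φ|² dx / ∫|φ|² dx (integrals over the domain).
φ is even, so ∫ over [−a, a] = 2∫₀ᵃ with φ = 1 − x/a there: ∫₀ᵃ (1 − x/a)² dx = a/3, ∫₀ᵃ x²(1 − x/a)² dx = a³/30, ∫₀ᵃ x⁴(1 − x/a)² dx = a⁵/105.
State is unnormalized: ∫|φ|² dx = 3.2600, and ∫φ*·x²·φ dx = 7.7953, so ⟨x²⟩ = 7.7953 / 3.2600.
⟨x²⟩ = 2.3912.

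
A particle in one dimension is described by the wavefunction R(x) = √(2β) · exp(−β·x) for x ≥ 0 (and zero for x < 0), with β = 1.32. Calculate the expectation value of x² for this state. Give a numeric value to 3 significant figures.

⟨x²⟩ = ∫ x²·|R|² dx (integrals over the domain).
Every integrand reduces to terms xʲ·e^(−2βx) on [0, ∞); use ∫₀^∞ xʲ·e^(−2βx) dx = j!/(2β)^(j+1).
⟨x²⟩ = 0.28696.

0.287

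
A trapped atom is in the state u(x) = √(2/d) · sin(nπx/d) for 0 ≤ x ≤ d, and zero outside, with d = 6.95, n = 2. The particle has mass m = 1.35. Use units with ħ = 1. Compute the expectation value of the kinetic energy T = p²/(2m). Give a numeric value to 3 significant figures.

0.303

T = −(ħ²/2m) d²/dx², so ⟨T⟩ = −(ħ²/2m) ∫ u*·u'' dx; with m = 1.35.
d/dx sin(nπx/d) = (nπ/d)·cos(nπx/d) and d²/dx² sin(nπx/d) = −(nπ/d)²·sin(nπx/d); on 0 ≤ x ≤ d, ∫sin²(nπx/d) dx = d/2 and ∫sin(nπx/d)·cos(nπx/d) dx = 0.
⟨T⟩ = 0.30271.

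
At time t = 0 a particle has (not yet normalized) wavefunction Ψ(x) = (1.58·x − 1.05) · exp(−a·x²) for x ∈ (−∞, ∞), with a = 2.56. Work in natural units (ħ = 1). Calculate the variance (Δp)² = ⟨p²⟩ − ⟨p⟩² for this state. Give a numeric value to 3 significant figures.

3.49

Compute ⟨p⟩ and ⟨p²⟩ separately; (Δp)² = ⟨p²⟩ − ⟨p⟩².
Expand each integrand as polynomial × e^(−2ax²) and use ∫x^(2j)·e^(−2ax²) dx = (2j−1)!!/(4a)^j · √(π/(2a)), odd powers → 0; here √(π/(2a)) = 0.78332. Differentiate with the product rule, d/dx e^(−ax²) = −2ax·e^(−ax²).
Normalization: ∫|Ψ|² dx = 1.0546.
⟨p⟩ = 0.0000 and ⟨p²⟩ = 3.4871.
(Δp)² = 3.4871 − (0.0000)² = 3.4871.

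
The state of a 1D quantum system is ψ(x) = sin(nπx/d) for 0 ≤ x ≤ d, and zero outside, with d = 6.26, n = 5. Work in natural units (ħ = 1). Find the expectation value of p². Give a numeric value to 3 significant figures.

p² ψ = −ħ² d²ψ/dx²; ⟨p²⟩ = −ħ² ∫ ψ*·ψ'' dx / ∫|ψ|² dx.
d/dx sin(nπx/d) = (nπ/d)·cos(nπx/d) and d²/dx² sin(nπx/d) = −(nπ/d)²·sin(nπx/d); on 0 ≤ x ≤ d, ∫sin²(nπx/d) dx = d/2 and ∫sin(nπx/d)·cos(nπx/d) dx = 0.
State is unnormalized: ∫|ψ|² dx = 3.1300, and ∫ψ*·(−ħ² ψ'') dx = 19.708, so ⟨p²⟩ = 19.708 / 3.1300.
⟨p²⟩ = 6.2964.

6.30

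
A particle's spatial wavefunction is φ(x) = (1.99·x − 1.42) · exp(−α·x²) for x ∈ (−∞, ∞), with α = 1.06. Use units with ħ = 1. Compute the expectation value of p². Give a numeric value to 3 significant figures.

p² φ = −ħ² d²φ/dx²; ⟨p²⟩ = −ħ² ∫ φ*·φ'' dx / ∫|φ|² dx.
Expand each integrand as polynomial × e^(−2αx²) and use ∫x^(2j)·e^(−2αx²) dx = (2j−1)!!/(4α)^j · √(π/(2α)), odd powers → 0; here √(π/(2α)) = 1.2173. Differentiate with the product rule, d/dx e^(−αx²) = −2αx·e^(−αx²).
State is unnormalized: ∫|φ|² dx = 3.5916, and ∫φ*·(−ħ² φ'') dx = 6.2174, so ⟨p²⟩ = 6.2174 / 3.5916.
⟨p²⟩ = 1.7311.

1.73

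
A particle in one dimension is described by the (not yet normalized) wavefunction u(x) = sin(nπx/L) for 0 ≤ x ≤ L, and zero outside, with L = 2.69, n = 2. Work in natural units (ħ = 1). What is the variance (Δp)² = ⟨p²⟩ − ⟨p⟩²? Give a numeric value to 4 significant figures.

Compute ⟨p⟩ and ⟨p²⟩ separately; (Δp)² = ⟨p²⟩ − ⟨p⟩².
d/dx sin(nπx/L) = (nπ/L)·cos(nπx/L) and d²/dx² sin(nπx/L) = −(nπ/L)²·sin(nπx/L); on 0 ≤ x ≤ L, ∫sin²(nπx/L) dx = L/2 and ∫sin(nπx/L)·cos(nπx/L) dx = 0.
Normalization: ∫|u|² dx = 1.3450.
⟨p⟩ = 0.0000 and ⟨p²⟩ = 5.4558.
(Δp)² = 5.4558 − (0.0000)² = 5.4558.

5.456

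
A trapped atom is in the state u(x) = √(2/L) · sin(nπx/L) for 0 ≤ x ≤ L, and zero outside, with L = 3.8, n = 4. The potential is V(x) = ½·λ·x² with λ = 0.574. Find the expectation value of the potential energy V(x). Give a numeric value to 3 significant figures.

1.37

⟨V⟩ = ∫ V(x)·|u|² dx.
With sin²θ = (1 − cos2θ)/2 on 0 ≤ x ≤ L: ∫sin²(nπx/L) dx = L/2, ∫x·sin²(nπx/L) dx = L²/4, ∫x²·sin²(nπx/L) dx = L³·(1/6 − 1/(4n²π²)); higher powers xᵏ the same way, integrating xᵏ·cos(2nπx/L) by parts.
⟨V⟩ = 1.3683.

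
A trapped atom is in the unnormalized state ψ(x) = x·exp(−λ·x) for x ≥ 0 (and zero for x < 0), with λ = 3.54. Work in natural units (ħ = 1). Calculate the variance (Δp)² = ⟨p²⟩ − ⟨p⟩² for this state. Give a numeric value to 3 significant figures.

Compute ⟨p⟩ and ⟨p²⟩ separately; (Δp)² = ⟨p²⟩ − ⟨p⟩².
Differentiate x·exp(−λ·x) with the product rule; every integrand then reduces to terms xʲ·e^(−2λx) on [0, ∞), with ∫₀^∞ xʲ·e^(−2λx) dx = j!/(2λ)^(j+1).
Normalization: ∫|ψ|² dx = 0.0056355.
⟨p⟩ = 0.0000 and ⟨p²⟩ = 12.532.
(Δp)² = 12.532 − (0.0000)² = 12.532.

12.5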